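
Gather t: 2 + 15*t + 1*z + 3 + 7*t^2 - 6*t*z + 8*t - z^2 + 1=7*t^2 + t*(23 - 6*z) - z^2 + z + 6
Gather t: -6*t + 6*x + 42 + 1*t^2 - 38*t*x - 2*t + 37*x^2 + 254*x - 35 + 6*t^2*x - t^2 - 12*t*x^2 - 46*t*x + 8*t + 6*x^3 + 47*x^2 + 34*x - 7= 6*t^2*x + t*(-12*x^2 - 84*x) + 6*x^3 + 84*x^2 + 294*x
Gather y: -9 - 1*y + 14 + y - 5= 0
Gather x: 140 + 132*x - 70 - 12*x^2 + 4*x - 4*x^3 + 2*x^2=-4*x^3 - 10*x^2 + 136*x + 70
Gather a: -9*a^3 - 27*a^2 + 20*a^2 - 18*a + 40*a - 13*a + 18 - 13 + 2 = -9*a^3 - 7*a^2 + 9*a + 7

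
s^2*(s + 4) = s^3 + 4*s^2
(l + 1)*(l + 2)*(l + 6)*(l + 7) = l^4 + 16*l^3 + 83*l^2 + 152*l + 84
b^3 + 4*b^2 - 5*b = b*(b - 1)*(b + 5)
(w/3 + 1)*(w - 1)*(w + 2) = w^3/3 + 4*w^2/3 + w/3 - 2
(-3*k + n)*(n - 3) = -3*k*n + 9*k + n^2 - 3*n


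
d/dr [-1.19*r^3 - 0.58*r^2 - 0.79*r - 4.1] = -3.57*r^2 - 1.16*r - 0.79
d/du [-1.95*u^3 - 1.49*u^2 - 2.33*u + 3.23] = -5.85*u^2 - 2.98*u - 2.33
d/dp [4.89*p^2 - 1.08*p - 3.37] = 9.78*p - 1.08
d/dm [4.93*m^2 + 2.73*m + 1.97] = 9.86*m + 2.73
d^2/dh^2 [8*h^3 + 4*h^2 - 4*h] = 48*h + 8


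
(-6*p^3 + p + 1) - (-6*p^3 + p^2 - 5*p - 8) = -p^2 + 6*p + 9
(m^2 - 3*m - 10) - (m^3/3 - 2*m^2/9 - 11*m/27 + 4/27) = -m^3/3 + 11*m^2/9 - 70*m/27 - 274/27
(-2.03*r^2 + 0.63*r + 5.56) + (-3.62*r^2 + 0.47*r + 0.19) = -5.65*r^2 + 1.1*r + 5.75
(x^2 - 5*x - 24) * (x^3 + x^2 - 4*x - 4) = x^5 - 4*x^4 - 33*x^3 - 8*x^2 + 116*x + 96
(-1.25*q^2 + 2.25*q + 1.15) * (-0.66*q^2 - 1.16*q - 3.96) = 0.825*q^4 - 0.0350000000000001*q^3 + 1.581*q^2 - 10.244*q - 4.554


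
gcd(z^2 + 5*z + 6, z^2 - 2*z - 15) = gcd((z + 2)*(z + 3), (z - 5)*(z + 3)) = z + 3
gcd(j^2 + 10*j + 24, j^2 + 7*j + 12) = j + 4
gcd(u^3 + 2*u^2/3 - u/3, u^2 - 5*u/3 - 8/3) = u + 1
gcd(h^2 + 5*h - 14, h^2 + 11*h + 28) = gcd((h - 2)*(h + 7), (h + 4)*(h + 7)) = h + 7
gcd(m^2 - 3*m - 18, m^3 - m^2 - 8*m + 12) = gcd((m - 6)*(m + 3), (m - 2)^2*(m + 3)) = m + 3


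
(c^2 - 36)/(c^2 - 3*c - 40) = (36 - c^2)/(-c^2 + 3*c + 40)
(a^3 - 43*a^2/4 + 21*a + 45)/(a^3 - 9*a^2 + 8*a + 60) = (4*a^2 - 19*a - 30)/(4*(a^2 - 3*a - 10))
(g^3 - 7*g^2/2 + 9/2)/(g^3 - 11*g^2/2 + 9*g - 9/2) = (g + 1)/(g - 1)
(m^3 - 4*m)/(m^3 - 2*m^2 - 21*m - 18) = m*(4 - m^2)/(-m^3 + 2*m^2 + 21*m + 18)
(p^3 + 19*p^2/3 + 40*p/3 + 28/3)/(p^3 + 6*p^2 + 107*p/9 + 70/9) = 3*(p + 2)/(3*p + 5)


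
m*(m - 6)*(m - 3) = m^3 - 9*m^2 + 18*m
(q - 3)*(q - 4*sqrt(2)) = q^2 - 4*sqrt(2)*q - 3*q + 12*sqrt(2)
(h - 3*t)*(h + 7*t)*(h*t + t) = h^3*t + 4*h^2*t^2 + h^2*t - 21*h*t^3 + 4*h*t^2 - 21*t^3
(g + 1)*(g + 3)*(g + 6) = g^3 + 10*g^2 + 27*g + 18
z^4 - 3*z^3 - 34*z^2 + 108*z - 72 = (z - 6)*(z - 2)*(z - 1)*(z + 6)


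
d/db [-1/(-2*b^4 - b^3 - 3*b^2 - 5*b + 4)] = (-8*b^3 - 3*b^2 - 6*b - 5)/(2*b^4 + b^3 + 3*b^2 + 5*b - 4)^2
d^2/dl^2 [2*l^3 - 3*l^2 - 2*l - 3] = 12*l - 6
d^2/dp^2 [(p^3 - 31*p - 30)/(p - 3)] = 2*(p^3 - 9*p^2 + 27*p - 123)/(p^3 - 9*p^2 + 27*p - 27)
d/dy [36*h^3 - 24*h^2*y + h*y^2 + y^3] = -24*h^2 + 2*h*y + 3*y^2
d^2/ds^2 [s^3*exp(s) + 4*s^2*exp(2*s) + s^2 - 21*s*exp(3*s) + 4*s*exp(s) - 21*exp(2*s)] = s^3*exp(s) + 16*s^2*exp(2*s) + 6*s^2*exp(s) - 189*s*exp(3*s) + 32*s*exp(2*s) + 10*s*exp(s) - 126*exp(3*s) - 76*exp(2*s) + 8*exp(s) + 2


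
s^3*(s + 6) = s^4 + 6*s^3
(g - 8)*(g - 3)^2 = g^3 - 14*g^2 + 57*g - 72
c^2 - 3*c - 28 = (c - 7)*(c + 4)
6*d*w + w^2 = w*(6*d + w)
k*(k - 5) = k^2 - 5*k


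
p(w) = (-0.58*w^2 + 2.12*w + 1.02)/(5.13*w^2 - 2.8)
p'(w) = -10.26*w*(-0.58*w^2 + 2.12*w + 1.02)/(5.13*w^2 - 2.8)^2 + (2.12 - 1.16*w)/(5.13*w^2 - 2.8)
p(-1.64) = -0.37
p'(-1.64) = -0.19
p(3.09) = 0.04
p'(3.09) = -0.06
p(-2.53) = -0.27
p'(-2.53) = -0.06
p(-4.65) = -0.20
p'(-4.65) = -0.02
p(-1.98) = -0.31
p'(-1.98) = -0.11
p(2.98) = 0.05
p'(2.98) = -0.07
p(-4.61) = -0.20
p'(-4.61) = -0.02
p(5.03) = -0.02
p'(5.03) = -0.02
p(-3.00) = -0.24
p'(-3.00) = -0.04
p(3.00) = 0.05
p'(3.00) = -0.07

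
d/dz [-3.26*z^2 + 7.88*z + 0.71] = 7.88 - 6.52*z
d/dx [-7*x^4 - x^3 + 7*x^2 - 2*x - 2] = -28*x^3 - 3*x^2 + 14*x - 2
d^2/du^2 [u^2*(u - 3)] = 6*u - 6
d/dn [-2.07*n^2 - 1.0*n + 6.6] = -4.14*n - 1.0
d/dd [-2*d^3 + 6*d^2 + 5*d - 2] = -6*d^2 + 12*d + 5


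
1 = 1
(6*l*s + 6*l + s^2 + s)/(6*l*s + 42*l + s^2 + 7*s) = (s + 1)/(s + 7)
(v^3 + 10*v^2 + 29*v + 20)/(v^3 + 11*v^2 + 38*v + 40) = (v + 1)/(v + 2)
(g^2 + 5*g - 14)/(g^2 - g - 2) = (g + 7)/(g + 1)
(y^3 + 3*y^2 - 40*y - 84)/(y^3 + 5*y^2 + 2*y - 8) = (y^2 + y - 42)/(y^2 + 3*y - 4)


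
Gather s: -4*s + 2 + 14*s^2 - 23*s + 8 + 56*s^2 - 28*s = 70*s^2 - 55*s + 10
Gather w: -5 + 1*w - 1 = w - 6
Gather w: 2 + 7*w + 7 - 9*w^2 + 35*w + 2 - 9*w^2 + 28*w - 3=-18*w^2 + 70*w + 8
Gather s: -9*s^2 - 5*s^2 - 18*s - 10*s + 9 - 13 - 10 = -14*s^2 - 28*s - 14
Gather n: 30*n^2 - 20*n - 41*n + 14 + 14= 30*n^2 - 61*n + 28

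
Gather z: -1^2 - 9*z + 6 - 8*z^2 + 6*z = -8*z^2 - 3*z + 5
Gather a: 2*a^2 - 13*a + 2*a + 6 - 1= 2*a^2 - 11*a + 5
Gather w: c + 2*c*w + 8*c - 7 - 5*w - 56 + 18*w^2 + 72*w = 9*c + 18*w^2 + w*(2*c + 67) - 63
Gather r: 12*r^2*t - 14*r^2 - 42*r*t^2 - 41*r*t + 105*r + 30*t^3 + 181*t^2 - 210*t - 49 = r^2*(12*t - 14) + r*(-42*t^2 - 41*t + 105) + 30*t^3 + 181*t^2 - 210*t - 49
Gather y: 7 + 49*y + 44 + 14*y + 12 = 63*y + 63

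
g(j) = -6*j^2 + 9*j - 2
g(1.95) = -7.26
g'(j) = 9 - 12*j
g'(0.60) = 1.80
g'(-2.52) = 39.24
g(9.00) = -407.00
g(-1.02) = -17.42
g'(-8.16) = 106.92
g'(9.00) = -99.00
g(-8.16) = -474.95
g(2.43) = -15.56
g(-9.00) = -569.00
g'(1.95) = -14.40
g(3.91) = -58.54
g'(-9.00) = 117.00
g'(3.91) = -37.92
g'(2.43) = -20.16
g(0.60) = 1.24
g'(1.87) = -13.44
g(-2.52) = -62.78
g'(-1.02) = 21.24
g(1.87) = -6.15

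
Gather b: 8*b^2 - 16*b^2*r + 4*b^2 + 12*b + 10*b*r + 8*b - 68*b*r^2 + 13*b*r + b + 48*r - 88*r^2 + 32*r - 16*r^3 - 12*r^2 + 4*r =b^2*(12 - 16*r) + b*(-68*r^2 + 23*r + 21) - 16*r^3 - 100*r^2 + 84*r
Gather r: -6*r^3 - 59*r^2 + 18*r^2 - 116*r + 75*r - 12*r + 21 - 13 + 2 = -6*r^3 - 41*r^2 - 53*r + 10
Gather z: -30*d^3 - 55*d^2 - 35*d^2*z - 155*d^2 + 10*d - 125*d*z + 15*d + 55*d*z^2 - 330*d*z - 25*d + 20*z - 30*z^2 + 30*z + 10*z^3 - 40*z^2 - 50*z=-30*d^3 - 210*d^2 + 10*z^3 + z^2*(55*d - 70) + z*(-35*d^2 - 455*d)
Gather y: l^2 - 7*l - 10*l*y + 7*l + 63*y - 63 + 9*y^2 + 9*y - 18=l^2 + 9*y^2 + y*(72 - 10*l) - 81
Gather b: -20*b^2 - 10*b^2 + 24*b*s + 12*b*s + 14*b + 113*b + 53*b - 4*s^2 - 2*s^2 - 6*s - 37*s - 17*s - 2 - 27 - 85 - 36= -30*b^2 + b*(36*s + 180) - 6*s^2 - 60*s - 150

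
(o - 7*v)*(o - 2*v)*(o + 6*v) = o^3 - 3*o^2*v - 40*o*v^2 + 84*v^3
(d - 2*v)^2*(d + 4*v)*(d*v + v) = d^4*v + d^3*v - 12*d^2*v^3 + 16*d*v^4 - 12*d*v^3 + 16*v^4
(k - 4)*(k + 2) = k^2 - 2*k - 8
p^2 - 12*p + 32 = (p - 8)*(p - 4)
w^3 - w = w*(w - 1)*(w + 1)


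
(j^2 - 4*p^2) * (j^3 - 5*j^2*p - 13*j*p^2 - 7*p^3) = j^5 - 5*j^4*p - 17*j^3*p^2 + 13*j^2*p^3 + 52*j*p^4 + 28*p^5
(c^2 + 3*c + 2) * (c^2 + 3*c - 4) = c^4 + 6*c^3 + 7*c^2 - 6*c - 8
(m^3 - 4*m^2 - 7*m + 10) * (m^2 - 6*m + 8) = m^5 - 10*m^4 + 25*m^3 + 20*m^2 - 116*m + 80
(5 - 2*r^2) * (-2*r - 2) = 4*r^3 + 4*r^2 - 10*r - 10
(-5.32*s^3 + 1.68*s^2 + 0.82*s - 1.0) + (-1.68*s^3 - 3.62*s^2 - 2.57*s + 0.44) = -7.0*s^3 - 1.94*s^2 - 1.75*s - 0.56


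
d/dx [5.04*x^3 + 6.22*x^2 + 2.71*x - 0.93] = 15.12*x^2 + 12.44*x + 2.71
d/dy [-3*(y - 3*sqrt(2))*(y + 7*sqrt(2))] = -6*y - 12*sqrt(2)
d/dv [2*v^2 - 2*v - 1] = 4*v - 2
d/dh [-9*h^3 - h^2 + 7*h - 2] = -27*h^2 - 2*h + 7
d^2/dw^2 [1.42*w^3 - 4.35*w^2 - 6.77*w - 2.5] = 8.52*w - 8.7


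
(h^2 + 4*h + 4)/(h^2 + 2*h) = (h + 2)/h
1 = 1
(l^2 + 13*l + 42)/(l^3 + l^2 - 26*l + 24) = (l + 7)/(l^2 - 5*l + 4)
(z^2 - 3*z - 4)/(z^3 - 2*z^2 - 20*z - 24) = (-z^2 + 3*z + 4)/(-z^3 + 2*z^2 + 20*z + 24)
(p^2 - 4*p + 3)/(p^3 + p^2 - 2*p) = (p - 3)/(p*(p + 2))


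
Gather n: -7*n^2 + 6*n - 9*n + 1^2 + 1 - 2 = -7*n^2 - 3*n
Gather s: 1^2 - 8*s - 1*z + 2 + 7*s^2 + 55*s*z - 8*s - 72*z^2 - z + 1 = 7*s^2 + s*(55*z - 16) - 72*z^2 - 2*z + 4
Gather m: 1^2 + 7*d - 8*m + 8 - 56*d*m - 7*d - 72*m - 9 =m*(-56*d - 80)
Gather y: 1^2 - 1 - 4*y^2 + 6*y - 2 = -4*y^2 + 6*y - 2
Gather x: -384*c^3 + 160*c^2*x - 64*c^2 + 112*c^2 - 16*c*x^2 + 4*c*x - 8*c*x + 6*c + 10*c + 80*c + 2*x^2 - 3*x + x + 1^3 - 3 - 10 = -384*c^3 + 48*c^2 + 96*c + x^2*(2 - 16*c) + x*(160*c^2 - 4*c - 2) - 12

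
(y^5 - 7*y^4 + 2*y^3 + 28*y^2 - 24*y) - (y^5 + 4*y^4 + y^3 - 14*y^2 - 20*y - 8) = -11*y^4 + y^3 + 42*y^2 - 4*y + 8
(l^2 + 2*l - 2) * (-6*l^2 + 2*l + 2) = -6*l^4 - 10*l^3 + 18*l^2 - 4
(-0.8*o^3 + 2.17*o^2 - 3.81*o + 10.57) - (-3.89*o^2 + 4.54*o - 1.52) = -0.8*o^3 + 6.06*o^2 - 8.35*o + 12.09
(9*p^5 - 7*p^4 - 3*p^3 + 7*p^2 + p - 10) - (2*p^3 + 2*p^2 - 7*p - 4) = 9*p^5 - 7*p^4 - 5*p^3 + 5*p^2 + 8*p - 6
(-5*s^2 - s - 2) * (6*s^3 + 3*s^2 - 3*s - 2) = -30*s^5 - 21*s^4 + 7*s^2 + 8*s + 4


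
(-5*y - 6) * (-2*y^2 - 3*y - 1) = 10*y^3 + 27*y^2 + 23*y + 6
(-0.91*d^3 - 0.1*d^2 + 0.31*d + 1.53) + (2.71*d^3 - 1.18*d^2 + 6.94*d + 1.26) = 1.8*d^3 - 1.28*d^2 + 7.25*d + 2.79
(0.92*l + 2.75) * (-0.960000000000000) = -0.8832*l - 2.64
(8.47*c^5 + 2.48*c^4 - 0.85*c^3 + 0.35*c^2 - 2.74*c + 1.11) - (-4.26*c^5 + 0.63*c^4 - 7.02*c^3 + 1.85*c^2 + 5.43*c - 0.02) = 12.73*c^5 + 1.85*c^4 + 6.17*c^3 - 1.5*c^2 - 8.17*c + 1.13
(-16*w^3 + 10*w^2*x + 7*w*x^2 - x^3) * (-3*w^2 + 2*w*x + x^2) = 48*w^5 - 62*w^4*x - 17*w^3*x^2 + 27*w^2*x^3 + 5*w*x^4 - x^5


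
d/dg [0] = 0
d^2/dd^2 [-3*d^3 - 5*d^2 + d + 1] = -18*d - 10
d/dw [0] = 0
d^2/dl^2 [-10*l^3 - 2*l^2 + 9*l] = -60*l - 4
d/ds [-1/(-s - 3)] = -1/(s + 3)^2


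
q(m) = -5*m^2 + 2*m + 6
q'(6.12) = -59.20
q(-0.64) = 2.67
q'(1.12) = -9.20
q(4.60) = -90.60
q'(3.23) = -30.30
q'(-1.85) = 20.50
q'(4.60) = -44.00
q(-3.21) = -51.94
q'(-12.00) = 122.00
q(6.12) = -169.03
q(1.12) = 1.97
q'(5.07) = -48.70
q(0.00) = 6.00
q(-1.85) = -14.81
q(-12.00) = -738.00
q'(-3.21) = 34.10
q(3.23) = -39.70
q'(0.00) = 2.00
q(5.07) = -112.38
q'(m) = 2 - 10*m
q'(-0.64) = 8.40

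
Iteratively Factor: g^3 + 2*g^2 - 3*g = (g - 1)*(g^2 + 3*g) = (g - 1)*(g + 3)*(g)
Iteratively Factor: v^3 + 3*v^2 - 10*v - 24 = (v - 3)*(v^2 + 6*v + 8) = (v - 3)*(v + 2)*(v + 4)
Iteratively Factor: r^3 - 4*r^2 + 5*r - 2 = (r - 2)*(r^2 - 2*r + 1) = (r - 2)*(r - 1)*(r - 1)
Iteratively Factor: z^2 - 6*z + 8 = (z - 2)*(z - 4)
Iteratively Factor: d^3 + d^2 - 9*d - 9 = (d + 1)*(d^2 - 9) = (d - 3)*(d + 1)*(d + 3)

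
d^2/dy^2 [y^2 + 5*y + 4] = 2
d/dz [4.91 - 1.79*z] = -1.79000000000000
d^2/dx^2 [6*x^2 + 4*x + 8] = 12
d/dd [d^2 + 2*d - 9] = 2*d + 2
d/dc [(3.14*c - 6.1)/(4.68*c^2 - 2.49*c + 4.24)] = (-14.6952*c^2 + 57.096*c - 1.8754)/(21.9024*c^4 - 23.3064*c^3 + 45.8865*c^2 - 21.1152*c + 17.9776)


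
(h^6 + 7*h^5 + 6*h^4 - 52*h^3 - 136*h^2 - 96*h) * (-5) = -5*h^6 - 35*h^5 - 30*h^4 + 260*h^3 + 680*h^2 + 480*h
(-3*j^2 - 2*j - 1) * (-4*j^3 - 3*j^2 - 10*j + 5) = 12*j^5 + 17*j^4 + 40*j^3 + 8*j^2 - 5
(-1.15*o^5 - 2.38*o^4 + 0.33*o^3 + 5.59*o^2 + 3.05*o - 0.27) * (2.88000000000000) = -3.312*o^5 - 6.8544*o^4 + 0.9504*o^3 + 16.0992*o^2 + 8.784*o - 0.7776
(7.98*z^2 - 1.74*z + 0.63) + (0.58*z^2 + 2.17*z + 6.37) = 8.56*z^2 + 0.43*z + 7.0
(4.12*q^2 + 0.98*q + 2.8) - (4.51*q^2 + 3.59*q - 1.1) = -0.39*q^2 - 2.61*q + 3.9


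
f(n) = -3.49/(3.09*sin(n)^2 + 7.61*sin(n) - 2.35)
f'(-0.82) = 0.19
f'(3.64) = -0.51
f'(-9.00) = -0.65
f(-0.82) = 0.56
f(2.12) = -0.55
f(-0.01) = 1.44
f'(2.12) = -0.57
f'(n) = -3.49*(-6.18*sin(n)*cos(n) - 7.61*cos(n))/(3.09*sin(n)^2 + 7.61*sin(n) - 2.35)^2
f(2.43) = -0.89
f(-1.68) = 0.51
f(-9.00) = 0.70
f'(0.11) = 13.17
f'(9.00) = -18.79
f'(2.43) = -1.99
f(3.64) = 0.66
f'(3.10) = -6.67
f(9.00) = -2.66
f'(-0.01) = 4.48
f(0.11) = 2.36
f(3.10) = 1.72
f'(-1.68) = -0.01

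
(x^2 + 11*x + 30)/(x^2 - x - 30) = (x + 6)/(x - 6)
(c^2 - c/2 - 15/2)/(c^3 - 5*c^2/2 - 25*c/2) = (c - 3)/(c*(c - 5))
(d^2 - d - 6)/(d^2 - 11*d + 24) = (d + 2)/(d - 8)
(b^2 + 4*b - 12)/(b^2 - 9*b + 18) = (b^2 + 4*b - 12)/(b^2 - 9*b + 18)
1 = 1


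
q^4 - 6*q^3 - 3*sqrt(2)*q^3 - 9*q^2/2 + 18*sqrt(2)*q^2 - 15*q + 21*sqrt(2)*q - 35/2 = (q - 7)*(q + 1)*(q - 5*sqrt(2)/2)*(q - sqrt(2)/2)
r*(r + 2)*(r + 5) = r^3 + 7*r^2 + 10*r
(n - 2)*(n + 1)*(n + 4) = n^3 + 3*n^2 - 6*n - 8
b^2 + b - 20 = (b - 4)*(b + 5)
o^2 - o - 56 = (o - 8)*(o + 7)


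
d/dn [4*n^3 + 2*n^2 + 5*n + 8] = 12*n^2 + 4*n + 5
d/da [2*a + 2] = 2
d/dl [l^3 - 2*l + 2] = 3*l^2 - 2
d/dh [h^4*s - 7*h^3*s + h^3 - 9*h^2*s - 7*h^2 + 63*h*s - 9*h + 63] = 4*h^3*s - 21*h^2*s + 3*h^2 - 18*h*s - 14*h + 63*s - 9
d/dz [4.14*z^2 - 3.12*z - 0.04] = 8.28*z - 3.12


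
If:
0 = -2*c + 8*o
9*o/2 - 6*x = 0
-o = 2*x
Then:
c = 0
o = 0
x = 0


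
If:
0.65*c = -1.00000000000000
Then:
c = -1.54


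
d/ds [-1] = 0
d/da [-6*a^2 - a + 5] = -12*a - 1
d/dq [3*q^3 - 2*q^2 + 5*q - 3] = 9*q^2 - 4*q + 5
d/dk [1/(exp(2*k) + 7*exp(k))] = (-2*exp(k) - 7)*exp(-k)/(exp(k) + 7)^2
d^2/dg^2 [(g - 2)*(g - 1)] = 2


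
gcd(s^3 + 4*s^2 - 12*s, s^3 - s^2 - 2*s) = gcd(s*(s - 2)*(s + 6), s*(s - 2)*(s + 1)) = s^2 - 2*s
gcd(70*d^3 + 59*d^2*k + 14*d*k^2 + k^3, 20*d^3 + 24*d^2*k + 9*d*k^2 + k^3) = 10*d^2 + 7*d*k + k^2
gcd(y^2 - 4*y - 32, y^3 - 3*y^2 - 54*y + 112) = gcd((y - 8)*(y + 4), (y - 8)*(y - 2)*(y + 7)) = y - 8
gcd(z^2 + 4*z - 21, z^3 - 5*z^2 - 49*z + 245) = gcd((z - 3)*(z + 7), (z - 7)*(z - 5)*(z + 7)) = z + 7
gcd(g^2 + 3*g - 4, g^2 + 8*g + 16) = g + 4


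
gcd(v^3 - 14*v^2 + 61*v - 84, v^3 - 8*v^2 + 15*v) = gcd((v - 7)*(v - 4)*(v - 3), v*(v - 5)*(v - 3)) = v - 3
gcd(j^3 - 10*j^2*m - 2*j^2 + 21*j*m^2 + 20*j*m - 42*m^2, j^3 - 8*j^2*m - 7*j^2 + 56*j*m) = 1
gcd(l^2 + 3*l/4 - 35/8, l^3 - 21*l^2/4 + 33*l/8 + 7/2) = l - 7/4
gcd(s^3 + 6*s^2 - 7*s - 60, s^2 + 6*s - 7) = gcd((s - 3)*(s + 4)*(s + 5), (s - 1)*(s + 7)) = 1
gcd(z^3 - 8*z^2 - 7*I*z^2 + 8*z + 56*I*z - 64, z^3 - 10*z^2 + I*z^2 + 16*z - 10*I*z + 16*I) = z^2 + z*(-8 + I) - 8*I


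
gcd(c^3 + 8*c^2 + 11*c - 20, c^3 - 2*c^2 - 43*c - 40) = c + 5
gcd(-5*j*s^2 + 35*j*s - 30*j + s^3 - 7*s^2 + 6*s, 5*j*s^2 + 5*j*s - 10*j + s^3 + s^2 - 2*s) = s - 1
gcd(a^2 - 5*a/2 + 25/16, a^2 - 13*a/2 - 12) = 1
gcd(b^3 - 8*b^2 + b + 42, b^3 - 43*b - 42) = b - 7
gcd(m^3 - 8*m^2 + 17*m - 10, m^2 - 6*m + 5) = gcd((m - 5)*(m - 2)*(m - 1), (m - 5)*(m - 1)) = m^2 - 6*m + 5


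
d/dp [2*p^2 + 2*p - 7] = 4*p + 2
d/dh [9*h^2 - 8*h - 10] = 18*h - 8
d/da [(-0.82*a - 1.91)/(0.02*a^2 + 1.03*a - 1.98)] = (0.0164*a^2 + 0.0764*a + 3.5909)/(0.0004*a^4 + 0.0412*a^3 + 0.9817*a^2 - 4.0788*a + 3.9204)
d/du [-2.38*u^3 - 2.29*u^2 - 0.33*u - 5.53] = -7.14*u^2 - 4.58*u - 0.33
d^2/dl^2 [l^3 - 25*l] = 6*l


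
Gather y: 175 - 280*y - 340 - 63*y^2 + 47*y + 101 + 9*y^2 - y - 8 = -54*y^2 - 234*y - 72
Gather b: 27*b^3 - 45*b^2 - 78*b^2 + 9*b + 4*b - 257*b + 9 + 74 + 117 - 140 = 27*b^3 - 123*b^2 - 244*b + 60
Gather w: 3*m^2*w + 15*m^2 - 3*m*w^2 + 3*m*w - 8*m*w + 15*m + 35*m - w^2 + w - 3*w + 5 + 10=15*m^2 + 50*m + w^2*(-3*m - 1) + w*(3*m^2 - 5*m - 2) + 15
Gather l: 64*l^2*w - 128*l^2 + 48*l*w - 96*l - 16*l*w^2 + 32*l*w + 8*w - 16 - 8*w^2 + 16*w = l^2*(64*w - 128) + l*(-16*w^2 + 80*w - 96) - 8*w^2 + 24*w - 16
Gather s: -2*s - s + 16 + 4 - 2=18 - 3*s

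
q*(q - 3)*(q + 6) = q^3 + 3*q^2 - 18*q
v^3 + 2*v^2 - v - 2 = (v - 1)*(v + 1)*(v + 2)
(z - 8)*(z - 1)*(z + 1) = z^3 - 8*z^2 - z + 8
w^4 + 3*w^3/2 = w^3*(w + 3/2)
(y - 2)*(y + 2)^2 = y^3 + 2*y^2 - 4*y - 8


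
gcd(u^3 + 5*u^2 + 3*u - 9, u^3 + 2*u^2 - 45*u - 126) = u + 3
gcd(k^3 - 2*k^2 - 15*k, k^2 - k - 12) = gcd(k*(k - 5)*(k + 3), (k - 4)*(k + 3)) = k + 3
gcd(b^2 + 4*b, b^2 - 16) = b + 4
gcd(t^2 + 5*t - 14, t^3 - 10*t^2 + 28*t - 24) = t - 2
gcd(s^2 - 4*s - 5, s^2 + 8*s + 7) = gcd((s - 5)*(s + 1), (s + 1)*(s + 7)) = s + 1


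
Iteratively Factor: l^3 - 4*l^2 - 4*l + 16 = (l - 4)*(l^2 - 4) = (l - 4)*(l + 2)*(l - 2)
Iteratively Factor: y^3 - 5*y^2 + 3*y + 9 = (y + 1)*(y^2 - 6*y + 9) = (y - 3)*(y + 1)*(y - 3)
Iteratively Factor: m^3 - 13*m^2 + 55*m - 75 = (m - 5)*(m^2 - 8*m + 15) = (m - 5)*(m - 3)*(m - 5)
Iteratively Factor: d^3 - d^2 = (d)*(d^2 - d) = d*(d - 1)*(d)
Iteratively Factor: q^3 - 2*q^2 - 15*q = (q)*(q^2 - 2*q - 15) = q*(q + 3)*(q - 5)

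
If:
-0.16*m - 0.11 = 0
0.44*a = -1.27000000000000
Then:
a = -2.89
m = -0.69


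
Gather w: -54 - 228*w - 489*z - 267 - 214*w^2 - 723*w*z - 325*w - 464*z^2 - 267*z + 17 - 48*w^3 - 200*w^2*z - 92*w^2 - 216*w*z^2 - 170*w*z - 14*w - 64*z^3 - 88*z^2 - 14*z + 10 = -48*w^3 + w^2*(-200*z - 306) + w*(-216*z^2 - 893*z - 567) - 64*z^3 - 552*z^2 - 770*z - 294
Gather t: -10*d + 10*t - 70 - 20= -10*d + 10*t - 90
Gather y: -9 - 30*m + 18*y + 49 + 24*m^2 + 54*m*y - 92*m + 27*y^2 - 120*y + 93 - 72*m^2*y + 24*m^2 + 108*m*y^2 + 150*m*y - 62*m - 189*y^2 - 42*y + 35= 48*m^2 - 184*m + y^2*(108*m - 162) + y*(-72*m^2 + 204*m - 144) + 168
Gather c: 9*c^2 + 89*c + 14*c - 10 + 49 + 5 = 9*c^2 + 103*c + 44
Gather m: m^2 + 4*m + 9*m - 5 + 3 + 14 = m^2 + 13*m + 12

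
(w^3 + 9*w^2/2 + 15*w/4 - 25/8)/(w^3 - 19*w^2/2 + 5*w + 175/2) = (w^2 + 2*w - 5/4)/(w^2 - 12*w + 35)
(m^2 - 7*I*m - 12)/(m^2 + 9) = (m - 4*I)/(m + 3*I)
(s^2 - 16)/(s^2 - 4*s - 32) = (s - 4)/(s - 8)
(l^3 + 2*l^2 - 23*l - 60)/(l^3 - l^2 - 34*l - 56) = (l^2 - 2*l - 15)/(l^2 - 5*l - 14)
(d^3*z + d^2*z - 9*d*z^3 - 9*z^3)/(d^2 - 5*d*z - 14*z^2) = z*(-d^3 - d^2 + 9*d*z^2 + 9*z^2)/(-d^2 + 5*d*z + 14*z^2)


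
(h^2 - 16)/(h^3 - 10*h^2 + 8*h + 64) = (h + 4)/(h^2 - 6*h - 16)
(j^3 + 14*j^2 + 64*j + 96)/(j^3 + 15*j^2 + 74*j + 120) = (j + 4)/(j + 5)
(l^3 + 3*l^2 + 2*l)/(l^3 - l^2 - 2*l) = (l + 2)/(l - 2)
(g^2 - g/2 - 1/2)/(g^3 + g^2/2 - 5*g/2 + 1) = (2*g + 1)/(2*g^2 + 3*g - 2)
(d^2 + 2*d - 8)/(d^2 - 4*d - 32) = (d - 2)/(d - 8)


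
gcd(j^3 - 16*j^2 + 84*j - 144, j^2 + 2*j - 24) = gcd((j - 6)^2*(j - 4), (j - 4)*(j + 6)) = j - 4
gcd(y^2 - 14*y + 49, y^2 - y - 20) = 1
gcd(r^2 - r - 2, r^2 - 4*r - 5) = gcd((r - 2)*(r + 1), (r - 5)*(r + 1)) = r + 1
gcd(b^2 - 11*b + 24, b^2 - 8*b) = b - 8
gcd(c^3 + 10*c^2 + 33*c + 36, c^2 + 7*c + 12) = c^2 + 7*c + 12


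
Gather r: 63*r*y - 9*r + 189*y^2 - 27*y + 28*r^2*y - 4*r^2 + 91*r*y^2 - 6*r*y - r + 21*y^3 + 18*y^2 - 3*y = r^2*(28*y - 4) + r*(91*y^2 + 57*y - 10) + 21*y^3 + 207*y^2 - 30*y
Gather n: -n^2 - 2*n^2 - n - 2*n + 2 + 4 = -3*n^2 - 3*n + 6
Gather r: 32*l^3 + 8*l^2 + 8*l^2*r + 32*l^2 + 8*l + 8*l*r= 32*l^3 + 40*l^2 + 8*l + r*(8*l^2 + 8*l)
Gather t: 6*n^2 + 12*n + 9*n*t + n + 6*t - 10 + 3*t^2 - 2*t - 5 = 6*n^2 + 13*n + 3*t^2 + t*(9*n + 4) - 15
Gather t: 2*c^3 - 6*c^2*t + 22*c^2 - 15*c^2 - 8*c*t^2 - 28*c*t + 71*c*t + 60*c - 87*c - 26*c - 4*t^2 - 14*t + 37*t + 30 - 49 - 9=2*c^3 + 7*c^2 - 53*c + t^2*(-8*c - 4) + t*(-6*c^2 + 43*c + 23) - 28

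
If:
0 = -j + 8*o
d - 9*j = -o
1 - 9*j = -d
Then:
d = 71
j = 8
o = 1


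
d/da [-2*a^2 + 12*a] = 12 - 4*a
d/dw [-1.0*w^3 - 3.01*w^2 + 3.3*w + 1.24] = -3.0*w^2 - 6.02*w + 3.3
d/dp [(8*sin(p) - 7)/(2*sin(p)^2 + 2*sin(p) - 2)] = (-8*sin(p)^2 + 14*sin(p) - 1)*cos(p)/(2*(sin(p) - cos(p)^2)^2)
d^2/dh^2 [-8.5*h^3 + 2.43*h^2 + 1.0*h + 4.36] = 4.86 - 51.0*h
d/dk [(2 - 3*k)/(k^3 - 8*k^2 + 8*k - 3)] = (6*k^3 - 30*k^2 + 32*k - 7)/(k^6 - 16*k^5 + 80*k^4 - 134*k^3 + 112*k^2 - 48*k + 9)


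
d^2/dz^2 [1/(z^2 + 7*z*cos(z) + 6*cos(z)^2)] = ((z^2 + 7*z*cos(z) + 6*cos(z)^2)*(7*z*cos(z) - 24*sin(z)^2 + 14*sin(z) + 10) + 2*(7*z*sin(z) - 2*z + 6*sin(2*z) - 7*cos(z))^2)/((z + cos(z))^3*(z + 6*cos(z))^3)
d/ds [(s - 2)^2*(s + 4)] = 3*s^2 - 12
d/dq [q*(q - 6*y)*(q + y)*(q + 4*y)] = 4*q^3 - 3*q^2*y - 52*q*y^2 - 24*y^3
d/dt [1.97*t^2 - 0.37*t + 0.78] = 3.94*t - 0.37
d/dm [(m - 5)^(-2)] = -2/(m - 5)^3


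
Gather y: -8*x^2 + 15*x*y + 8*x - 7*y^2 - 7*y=-8*x^2 + 8*x - 7*y^2 + y*(15*x - 7)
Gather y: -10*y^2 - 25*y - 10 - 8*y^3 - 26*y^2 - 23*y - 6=-8*y^3 - 36*y^2 - 48*y - 16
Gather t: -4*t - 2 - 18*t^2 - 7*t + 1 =-18*t^2 - 11*t - 1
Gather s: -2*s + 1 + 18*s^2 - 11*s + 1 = 18*s^2 - 13*s + 2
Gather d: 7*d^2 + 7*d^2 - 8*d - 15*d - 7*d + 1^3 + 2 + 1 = 14*d^2 - 30*d + 4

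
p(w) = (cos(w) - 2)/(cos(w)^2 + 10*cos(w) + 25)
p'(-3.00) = 0.02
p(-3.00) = -0.19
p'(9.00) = -0.06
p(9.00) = -0.17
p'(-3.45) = -0.05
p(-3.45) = -0.18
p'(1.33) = -0.06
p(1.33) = -0.06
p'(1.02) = -0.04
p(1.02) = -0.05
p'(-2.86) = 0.04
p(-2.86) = -0.18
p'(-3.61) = -0.06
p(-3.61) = -0.17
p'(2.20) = -0.09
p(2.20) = -0.13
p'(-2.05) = 0.09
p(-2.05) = -0.12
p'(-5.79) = -0.02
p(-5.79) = -0.03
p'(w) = (2*sin(w)*cos(w) + 10*sin(w))*(cos(w) - 2)/(cos(w)^2 + 10*cos(w) + 25)^2 - sin(w)/(cos(w)^2 + 10*cos(w) + 25) = (cos(w) - 9)*sin(w)/(cos(w) + 5)^3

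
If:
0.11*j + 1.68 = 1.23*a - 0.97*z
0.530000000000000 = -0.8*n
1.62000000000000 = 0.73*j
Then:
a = 0.788617886178862*z + 1.5643167390578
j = 2.22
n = -0.66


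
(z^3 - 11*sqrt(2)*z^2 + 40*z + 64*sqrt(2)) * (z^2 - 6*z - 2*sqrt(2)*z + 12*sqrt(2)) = z^5 - 13*sqrt(2)*z^4 - 6*z^4 + 84*z^3 + 78*sqrt(2)*z^3 - 504*z^2 - 16*sqrt(2)*z^2 - 256*z + 96*sqrt(2)*z + 1536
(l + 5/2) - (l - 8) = 21/2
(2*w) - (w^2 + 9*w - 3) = -w^2 - 7*w + 3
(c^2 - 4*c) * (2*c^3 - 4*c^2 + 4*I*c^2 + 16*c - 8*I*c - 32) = 2*c^5 - 12*c^4 + 4*I*c^4 + 32*c^3 - 24*I*c^3 - 96*c^2 + 32*I*c^2 + 128*c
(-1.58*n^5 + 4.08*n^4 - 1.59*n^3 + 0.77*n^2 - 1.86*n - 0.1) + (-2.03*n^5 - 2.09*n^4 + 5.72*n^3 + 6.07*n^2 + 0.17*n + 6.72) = -3.61*n^5 + 1.99*n^4 + 4.13*n^3 + 6.84*n^2 - 1.69*n + 6.62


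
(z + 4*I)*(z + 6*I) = z^2 + 10*I*z - 24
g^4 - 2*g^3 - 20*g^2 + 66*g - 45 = (g - 3)^2*(g - 1)*(g + 5)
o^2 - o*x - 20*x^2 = (o - 5*x)*(o + 4*x)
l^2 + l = l*(l + 1)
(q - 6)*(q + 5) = q^2 - q - 30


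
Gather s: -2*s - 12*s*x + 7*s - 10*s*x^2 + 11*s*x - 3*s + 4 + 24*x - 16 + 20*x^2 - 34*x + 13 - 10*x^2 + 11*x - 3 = s*(-10*x^2 - x + 2) + 10*x^2 + x - 2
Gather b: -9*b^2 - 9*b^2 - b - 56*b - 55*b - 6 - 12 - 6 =-18*b^2 - 112*b - 24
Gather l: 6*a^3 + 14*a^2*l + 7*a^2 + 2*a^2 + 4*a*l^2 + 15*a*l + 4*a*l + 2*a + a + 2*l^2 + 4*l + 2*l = 6*a^3 + 9*a^2 + 3*a + l^2*(4*a + 2) + l*(14*a^2 + 19*a + 6)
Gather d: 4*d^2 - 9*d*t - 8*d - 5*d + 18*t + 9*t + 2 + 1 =4*d^2 + d*(-9*t - 13) + 27*t + 3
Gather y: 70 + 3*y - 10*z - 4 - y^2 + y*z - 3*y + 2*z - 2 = -y^2 + y*z - 8*z + 64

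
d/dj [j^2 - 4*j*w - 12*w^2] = 2*j - 4*w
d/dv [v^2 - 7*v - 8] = 2*v - 7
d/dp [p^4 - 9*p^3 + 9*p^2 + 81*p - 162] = 4*p^3 - 27*p^2 + 18*p + 81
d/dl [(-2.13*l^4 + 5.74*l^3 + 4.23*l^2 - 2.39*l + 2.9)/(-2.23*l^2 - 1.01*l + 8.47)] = (9.4998*l^5 - 6.3463*l^4 - 83.7592*l^3 + 136.2514*l^2 + 84.5902*l - 17.3143)/(4.9729*l^4 + 4.5046*l^3 - 36.7561*l^2 - 17.1094*l + 71.7409)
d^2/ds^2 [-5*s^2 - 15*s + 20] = -10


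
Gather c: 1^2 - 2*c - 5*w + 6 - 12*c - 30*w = -14*c - 35*w + 7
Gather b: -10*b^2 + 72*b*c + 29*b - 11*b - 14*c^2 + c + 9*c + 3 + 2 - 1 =-10*b^2 + b*(72*c + 18) - 14*c^2 + 10*c + 4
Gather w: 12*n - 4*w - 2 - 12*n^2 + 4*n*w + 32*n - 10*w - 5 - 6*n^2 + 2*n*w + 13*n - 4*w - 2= -18*n^2 + 57*n + w*(6*n - 18) - 9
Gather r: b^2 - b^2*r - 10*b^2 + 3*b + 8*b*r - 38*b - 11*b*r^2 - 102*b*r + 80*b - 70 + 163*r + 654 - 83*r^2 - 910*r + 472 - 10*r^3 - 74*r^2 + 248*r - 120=-9*b^2 + 45*b - 10*r^3 + r^2*(-11*b - 157) + r*(-b^2 - 94*b - 499) + 936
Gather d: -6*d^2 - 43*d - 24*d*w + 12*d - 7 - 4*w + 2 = -6*d^2 + d*(-24*w - 31) - 4*w - 5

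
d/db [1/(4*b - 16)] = -1/(4*(b - 4)^2)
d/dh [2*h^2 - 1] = 4*h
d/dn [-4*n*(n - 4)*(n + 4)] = 64 - 12*n^2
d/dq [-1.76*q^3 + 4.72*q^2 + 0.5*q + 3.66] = -5.28*q^2 + 9.44*q + 0.5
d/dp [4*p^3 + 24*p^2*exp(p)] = 12*p*(2*p*exp(p) + p + 4*exp(p))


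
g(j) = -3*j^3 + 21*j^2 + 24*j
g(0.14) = 3.76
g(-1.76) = 39.16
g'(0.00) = 24.00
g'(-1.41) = -53.11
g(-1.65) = 31.05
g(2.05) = 111.61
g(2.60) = 151.63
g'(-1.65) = -69.80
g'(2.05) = 72.28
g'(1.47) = 66.29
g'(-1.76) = -77.80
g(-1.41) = 16.32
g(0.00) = 0.00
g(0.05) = 1.25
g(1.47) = 71.13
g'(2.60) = 72.36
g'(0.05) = 26.08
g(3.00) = 180.00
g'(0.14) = 29.70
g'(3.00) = 69.00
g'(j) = -9*j^2 + 42*j + 24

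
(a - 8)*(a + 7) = a^2 - a - 56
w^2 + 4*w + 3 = (w + 1)*(w + 3)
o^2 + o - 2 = (o - 1)*(o + 2)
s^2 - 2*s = s*(s - 2)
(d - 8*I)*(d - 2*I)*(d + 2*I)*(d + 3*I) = d^4 - 5*I*d^3 + 28*d^2 - 20*I*d + 96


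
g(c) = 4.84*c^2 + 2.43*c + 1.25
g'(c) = 9.68*c + 2.43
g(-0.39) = 1.04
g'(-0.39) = -1.35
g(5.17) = 143.18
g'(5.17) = 52.48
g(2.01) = 25.69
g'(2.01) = 21.89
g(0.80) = 6.29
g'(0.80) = 10.17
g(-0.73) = 2.06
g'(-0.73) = -4.64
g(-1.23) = 5.58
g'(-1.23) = -9.48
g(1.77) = 20.71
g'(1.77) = 19.56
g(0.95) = 7.93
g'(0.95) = 11.63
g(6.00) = 190.07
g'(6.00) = 60.51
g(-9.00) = 371.42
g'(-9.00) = -84.69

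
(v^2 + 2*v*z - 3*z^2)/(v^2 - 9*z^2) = (-v + z)/(-v + 3*z)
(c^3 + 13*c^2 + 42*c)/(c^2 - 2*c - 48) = c*(c + 7)/(c - 8)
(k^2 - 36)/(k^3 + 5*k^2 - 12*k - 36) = (k - 6)/(k^2 - k - 6)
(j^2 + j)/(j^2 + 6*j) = (j + 1)/(j + 6)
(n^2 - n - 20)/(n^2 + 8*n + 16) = (n - 5)/(n + 4)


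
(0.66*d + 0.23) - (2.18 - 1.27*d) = 1.93*d - 1.95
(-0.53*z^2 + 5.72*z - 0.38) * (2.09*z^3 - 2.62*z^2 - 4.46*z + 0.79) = -1.1077*z^5 + 13.3434*z^4 - 13.4168*z^3 - 24.9343*z^2 + 6.2136*z - 0.3002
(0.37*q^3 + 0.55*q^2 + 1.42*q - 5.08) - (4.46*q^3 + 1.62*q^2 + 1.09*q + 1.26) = -4.09*q^3 - 1.07*q^2 + 0.33*q - 6.34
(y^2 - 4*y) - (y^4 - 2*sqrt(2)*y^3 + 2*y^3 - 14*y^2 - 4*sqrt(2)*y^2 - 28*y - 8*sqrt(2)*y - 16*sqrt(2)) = -y^4 - 2*y^3 + 2*sqrt(2)*y^3 + 4*sqrt(2)*y^2 + 15*y^2 + 8*sqrt(2)*y + 24*y + 16*sqrt(2)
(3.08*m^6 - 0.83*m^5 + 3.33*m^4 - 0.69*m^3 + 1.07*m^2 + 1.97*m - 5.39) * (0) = 0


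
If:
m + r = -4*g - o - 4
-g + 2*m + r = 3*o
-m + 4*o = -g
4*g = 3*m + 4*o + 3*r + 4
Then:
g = -1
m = -33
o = -8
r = 41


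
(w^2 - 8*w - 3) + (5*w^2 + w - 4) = 6*w^2 - 7*w - 7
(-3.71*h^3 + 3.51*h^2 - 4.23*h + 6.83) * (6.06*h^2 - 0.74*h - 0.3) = -22.4826*h^5 + 24.016*h^4 - 27.1182*h^3 + 43.467*h^2 - 3.7852*h - 2.049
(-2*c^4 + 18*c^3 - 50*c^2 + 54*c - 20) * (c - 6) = -2*c^5 + 30*c^4 - 158*c^3 + 354*c^2 - 344*c + 120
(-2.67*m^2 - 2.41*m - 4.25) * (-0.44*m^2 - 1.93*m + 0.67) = 1.1748*m^4 + 6.2135*m^3 + 4.7324*m^2 + 6.5878*m - 2.8475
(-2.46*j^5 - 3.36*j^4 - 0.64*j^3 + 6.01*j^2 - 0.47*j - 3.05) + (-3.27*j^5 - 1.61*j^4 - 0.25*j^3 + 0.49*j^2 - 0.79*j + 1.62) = -5.73*j^5 - 4.97*j^4 - 0.89*j^3 + 6.5*j^2 - 1.26*j - 1.43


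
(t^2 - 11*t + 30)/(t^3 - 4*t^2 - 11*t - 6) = (t - 5)/(t^2 + 2*t + 1)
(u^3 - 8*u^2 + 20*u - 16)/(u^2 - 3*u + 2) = (u^2 - 6*u + 8)/(u - 1)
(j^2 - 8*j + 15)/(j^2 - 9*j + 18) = (j - 5)/(j - 6)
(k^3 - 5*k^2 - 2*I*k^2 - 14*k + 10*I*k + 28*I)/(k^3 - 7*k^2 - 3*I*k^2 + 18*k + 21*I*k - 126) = (k^2 + 2*k*(1 - I) - 4*I)/(k^2 - 3*I*k + 18)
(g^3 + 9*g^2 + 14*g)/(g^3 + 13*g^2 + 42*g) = (g + 2)/(g + 6)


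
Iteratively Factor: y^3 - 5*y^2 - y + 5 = (y - 5)*(y^2 - 1) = (y - 5)*(y - 1)*(y + 1)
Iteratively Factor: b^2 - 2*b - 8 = (b - 4)*(b + 2)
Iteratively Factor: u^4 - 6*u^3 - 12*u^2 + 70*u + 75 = (u - 5)*(u^3 - u^2 - 17*u - 15) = (u - 5)*(u + 3)*(u^2 - 4*u - 5) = (u - 5)^2*(u + 3)*(u + 1)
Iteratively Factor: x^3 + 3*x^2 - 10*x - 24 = (x - 3)*(x^2 + 6*x + 8) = (x - 3)*(x + 2)*(x + 4)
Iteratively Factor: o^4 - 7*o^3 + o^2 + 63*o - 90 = (o + 3)*(o^3 - 10*o^2 + 31*o - 30) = (o - 5)*(o + 3)*(o^2 - 5*o + 6) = (o - 5)*(o - 2)*(o + 3)*(o - 3)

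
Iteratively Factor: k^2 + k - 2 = (k - 1)*(k + 2)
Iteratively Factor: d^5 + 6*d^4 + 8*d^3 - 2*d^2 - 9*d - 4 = (d + 1)*(d^4 + 5*d^3 + 3*d^2 - 5*d - 4) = (d + 1)^2*(d^3 + 4*d^2 - d - 4) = (d - 1)*(d + 1)^2*(d^2 + 5*d + 4) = (d - 1)*(d + 1)^3*(d + 4)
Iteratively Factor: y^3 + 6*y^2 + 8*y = (y)*(y^2 + 6*y + 8) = y*(y + 4)*(y + 2)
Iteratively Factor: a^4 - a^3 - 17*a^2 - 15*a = (a + 1)*(a^3 - 2*a^2 - 15*a) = (a - 5)*(a + 1)*(a^2 + 3*a) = a*(a - 5)*(a + 1)*(a + 3)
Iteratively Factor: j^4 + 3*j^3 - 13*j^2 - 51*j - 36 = (j + 3)*(j^3 - 13*j - 12) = (j + 1)*(j + 3)*(j^2 - j - 12) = (j - 4)*(j + 1)*(j + 3)*(j + 3)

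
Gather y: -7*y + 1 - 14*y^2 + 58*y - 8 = -14*y^2 + 51*y - 7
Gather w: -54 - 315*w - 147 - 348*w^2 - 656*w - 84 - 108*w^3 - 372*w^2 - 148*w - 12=-108*w^3 - 720*w^2 - 1119*w - 297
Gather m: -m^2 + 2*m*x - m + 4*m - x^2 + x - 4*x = -m^2 + m*(2*x + 3) - x^2 - 3*x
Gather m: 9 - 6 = 3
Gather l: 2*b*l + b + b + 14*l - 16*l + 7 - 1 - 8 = 2*b + l*(2*b - 2) - 2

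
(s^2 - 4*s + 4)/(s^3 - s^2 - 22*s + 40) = (s - 2)/(s^2 + s - 20)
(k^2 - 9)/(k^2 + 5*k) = (k^2 - 9)/(k*(k + 5))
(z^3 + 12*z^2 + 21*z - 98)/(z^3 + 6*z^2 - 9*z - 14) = (z + 7)/(z + 1)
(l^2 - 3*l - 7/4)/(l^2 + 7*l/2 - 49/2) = (l + 1/2)/(l + 7)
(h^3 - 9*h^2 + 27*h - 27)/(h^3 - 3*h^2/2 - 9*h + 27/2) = 2*(h^2 - 6*h + 9)/(2*h^2 + 3*h - 9)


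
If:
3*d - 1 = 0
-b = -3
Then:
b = 3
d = 1/3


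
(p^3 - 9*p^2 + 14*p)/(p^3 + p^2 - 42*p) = (p^2 - 9*p + 14)/(p^2 + p - 42)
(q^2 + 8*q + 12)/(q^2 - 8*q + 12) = (q^2 + 8*q + 12)/(q^2 - 8*q + 12)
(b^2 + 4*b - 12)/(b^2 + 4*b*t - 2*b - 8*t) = (b + 6)/(b + 4*t)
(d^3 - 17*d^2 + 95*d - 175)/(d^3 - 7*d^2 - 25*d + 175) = (d - 5)/(d + 5)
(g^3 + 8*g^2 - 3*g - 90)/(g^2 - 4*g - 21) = (-g^3 - 8*g^2 + 3*g + 90)/(-g^2 + 4*g + 21)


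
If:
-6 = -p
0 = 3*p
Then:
No Solution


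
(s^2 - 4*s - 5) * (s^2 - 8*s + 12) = s^4 - 12*s^3 + 39*s^2 - 8*s - 60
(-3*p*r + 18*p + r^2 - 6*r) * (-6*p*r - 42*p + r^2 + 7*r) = 18*p^2*r^2 + 18*p^2*r - 756*p^2 - 9*p*r^3 - 9*p*r^2 + 378*p*r + r^4 + r^3 - 42*r^2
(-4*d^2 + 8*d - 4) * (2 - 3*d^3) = 12*d^5 - 24*d^4 + 12*d^3 - 8*d^2 + 16*d - 8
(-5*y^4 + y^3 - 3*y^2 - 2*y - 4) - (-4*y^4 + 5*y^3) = -y^4 - 4*y^3 - 3*y^2 - 2*y - 4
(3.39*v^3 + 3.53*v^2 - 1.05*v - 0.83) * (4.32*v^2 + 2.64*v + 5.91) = 14.6448*v^5 + 24.1992*v^4 + 24.8181*v^3 + 14.5047*v^2 - 8.3967*v - 4.9053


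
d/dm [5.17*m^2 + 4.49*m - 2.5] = 10.34*m + 4.49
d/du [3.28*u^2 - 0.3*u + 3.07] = 6.56*u - 0.3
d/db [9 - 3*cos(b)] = 3*sin(b)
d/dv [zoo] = 0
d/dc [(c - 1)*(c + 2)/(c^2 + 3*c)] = 2*(c^2 + 2*c + 3)/(c^2*(c^2 + 6*c + 9))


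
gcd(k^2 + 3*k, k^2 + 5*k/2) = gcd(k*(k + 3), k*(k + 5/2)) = k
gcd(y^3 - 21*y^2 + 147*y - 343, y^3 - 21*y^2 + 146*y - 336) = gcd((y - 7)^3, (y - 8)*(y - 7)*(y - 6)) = y - 7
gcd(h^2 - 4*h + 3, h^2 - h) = h - 1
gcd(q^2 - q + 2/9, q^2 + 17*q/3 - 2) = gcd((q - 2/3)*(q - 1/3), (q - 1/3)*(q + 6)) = q - 1/3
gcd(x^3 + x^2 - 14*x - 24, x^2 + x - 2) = x + 2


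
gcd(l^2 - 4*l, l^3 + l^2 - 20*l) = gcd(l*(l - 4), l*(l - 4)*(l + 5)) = l^2 - 4*l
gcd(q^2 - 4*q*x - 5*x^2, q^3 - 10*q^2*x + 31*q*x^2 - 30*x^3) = -q + 5*x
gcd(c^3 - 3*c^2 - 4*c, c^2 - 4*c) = c^2 - 4*c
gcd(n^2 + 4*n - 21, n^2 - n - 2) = 1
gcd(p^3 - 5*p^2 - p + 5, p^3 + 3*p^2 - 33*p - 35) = p^2 - 4*p - 5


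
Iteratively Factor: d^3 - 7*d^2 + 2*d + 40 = (d - 5)*(d^2 - 2*d - 8) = (d - 5)*(d + 2)*(d - 4)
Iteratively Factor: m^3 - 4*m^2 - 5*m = (m - 5)*(m^2 + m) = (m - 5)*(m + 1)*(m)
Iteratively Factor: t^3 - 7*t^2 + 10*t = (t)*(t^2 - 7*t + 10) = t*(t - 2)*(t - 5)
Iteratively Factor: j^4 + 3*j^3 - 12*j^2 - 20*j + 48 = (j + 4)*(j^3 - j^2 - 8*j + 12) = (j + 3)*(j + 4)*(j^2 - 4*j + 4) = (j - 2)*(j + 3)*(j + 4)*(j - 2)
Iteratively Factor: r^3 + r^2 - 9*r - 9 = (r + 3)*(r^2 - 2*r - 3) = (r - 3)*(r + 3)*(r + 1)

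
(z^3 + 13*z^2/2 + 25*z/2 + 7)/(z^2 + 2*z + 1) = (z^2 + 11*z/2 + 7)/(z + 1)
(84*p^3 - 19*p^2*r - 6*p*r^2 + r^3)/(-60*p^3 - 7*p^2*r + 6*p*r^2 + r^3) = (-7*p + r)/(5*p + r)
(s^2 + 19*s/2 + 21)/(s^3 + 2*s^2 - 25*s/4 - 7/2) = 2*(s + 6)/(2*s^2 - 3*s - 2)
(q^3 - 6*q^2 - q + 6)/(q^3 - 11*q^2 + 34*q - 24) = (q + 1)/(q - 4)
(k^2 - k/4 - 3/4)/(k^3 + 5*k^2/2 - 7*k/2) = (4*k + 3)/(2*k*(2*k + 7))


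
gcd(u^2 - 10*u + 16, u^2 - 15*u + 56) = u - 8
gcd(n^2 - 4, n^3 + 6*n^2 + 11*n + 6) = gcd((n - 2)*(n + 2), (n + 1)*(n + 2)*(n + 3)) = n + 2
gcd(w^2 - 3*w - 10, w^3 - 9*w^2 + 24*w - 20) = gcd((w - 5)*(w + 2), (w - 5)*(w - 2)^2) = w - 5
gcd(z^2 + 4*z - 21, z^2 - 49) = z + 7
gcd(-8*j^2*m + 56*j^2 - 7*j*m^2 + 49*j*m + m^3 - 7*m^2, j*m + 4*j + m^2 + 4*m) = j + m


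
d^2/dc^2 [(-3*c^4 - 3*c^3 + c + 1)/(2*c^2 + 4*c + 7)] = 2*(-12*c^6 - 72*c^5 - 270*c^4 - 674*c^3 - 1122*c^2 - 459*c - 26)/(8*c^6 + 48*c^5 + 180*c^4 + 400*c^3 + 630*c^2 + 588*c + 343)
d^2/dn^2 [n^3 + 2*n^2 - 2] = 6*n + 4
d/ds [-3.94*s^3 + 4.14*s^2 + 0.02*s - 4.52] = -11.82*s^2 + 8.28*s + 0.02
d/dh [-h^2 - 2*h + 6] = -2*h - 2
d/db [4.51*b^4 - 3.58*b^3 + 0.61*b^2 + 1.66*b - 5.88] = 18.04*b^3 - 10.74*b^2 + 1.22*b + 1.66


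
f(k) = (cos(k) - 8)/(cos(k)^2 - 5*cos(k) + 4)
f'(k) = (2*sin(k)*cos(k) - 5*sin(k))*(cos(k) - 8)/(cos(k)^2 - 5*cos(k) + 4)^2 - sin(k)/(cos(k)^2 - 5*cos(k) + 4)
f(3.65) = -0.97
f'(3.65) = -0.30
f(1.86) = -1.50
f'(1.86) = 1.28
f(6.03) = -72.75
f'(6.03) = -575.02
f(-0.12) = -324.02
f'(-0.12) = -5401.21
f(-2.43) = -1.05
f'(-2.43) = -0.45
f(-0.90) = -5.77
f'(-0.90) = -12.67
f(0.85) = -6.46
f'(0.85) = 15.07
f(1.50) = -2.17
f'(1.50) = 2.61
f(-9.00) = -0.95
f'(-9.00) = -0.24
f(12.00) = -14.52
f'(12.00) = -51.28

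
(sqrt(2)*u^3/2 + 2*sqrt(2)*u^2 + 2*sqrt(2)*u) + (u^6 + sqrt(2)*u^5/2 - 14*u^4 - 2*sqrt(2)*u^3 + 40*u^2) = u^6 + sqrt(2)*u^5/2 - 14*u^4 - 3*sqrt(2)*u^3/2 + 2*sqrt(2)*u^2 + 40*u^2 + 2*sqrt(2)*u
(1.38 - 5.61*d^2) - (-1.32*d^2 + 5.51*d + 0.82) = -4.29*d^2 - 5.51*d + 0.56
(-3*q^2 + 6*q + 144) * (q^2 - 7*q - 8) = -3*q^4 + 27*q^3 + 126*q^2 - 1056*q - 1152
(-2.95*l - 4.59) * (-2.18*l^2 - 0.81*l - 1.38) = 6.431*l^3 + 12.3957*l^2 + 7.7889*l + 6.3342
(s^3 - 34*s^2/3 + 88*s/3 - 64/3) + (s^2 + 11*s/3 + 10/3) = s^3 - 31*s^2/3 + 33*s - 18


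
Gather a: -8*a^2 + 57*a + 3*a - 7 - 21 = -8*a^2 + 60*a - 28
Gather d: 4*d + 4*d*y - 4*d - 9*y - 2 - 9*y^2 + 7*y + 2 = 4*d*y - 9*y^2 - 2*y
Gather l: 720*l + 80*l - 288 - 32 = 800*l - 320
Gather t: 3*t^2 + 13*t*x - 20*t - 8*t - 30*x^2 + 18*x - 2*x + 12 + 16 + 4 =3*t^2 + t*(13*x - 28) - 30*x^2 + 16*x + 32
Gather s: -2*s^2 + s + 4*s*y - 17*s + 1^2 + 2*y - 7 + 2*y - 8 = -2*s^2 + s*(4*y - 16) + 4*y - 14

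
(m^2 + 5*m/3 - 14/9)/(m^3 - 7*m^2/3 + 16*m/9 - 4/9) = (3*m + 7)/(3*m^2 - 5*m + 2)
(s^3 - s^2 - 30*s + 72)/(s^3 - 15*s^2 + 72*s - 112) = (s^2 + 3*s - 18)/(s^2 - 11*s + 28)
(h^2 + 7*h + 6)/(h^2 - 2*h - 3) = (h + 6)/(h - 3)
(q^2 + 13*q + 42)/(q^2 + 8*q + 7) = (q + 6)/(q + 1)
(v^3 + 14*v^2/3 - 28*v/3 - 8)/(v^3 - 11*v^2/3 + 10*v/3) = (3*v^2 + 20*v + 12)/(v*(3*v - 5))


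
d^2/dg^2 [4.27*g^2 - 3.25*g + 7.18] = 8.54000000000000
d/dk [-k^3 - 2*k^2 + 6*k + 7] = -3*k^2 - 4*k + 6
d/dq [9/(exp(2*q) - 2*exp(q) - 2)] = 18*(1 - exp(q))*exp(q)/(-exp(2*q) + 2*exp(q) + 2)^2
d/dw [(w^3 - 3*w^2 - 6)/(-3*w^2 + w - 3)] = (3*w*(2 - w)*(3*w^2 - w + 3) - (6*w - 1)*(-w^3 + 3*w^2 + 6))/(3*w^2 - w + 3)^2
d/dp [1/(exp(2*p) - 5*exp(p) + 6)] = (5 - 2*exp(p))*exp(p)/(exp(2*p) - 5*exp(p) + 6)^2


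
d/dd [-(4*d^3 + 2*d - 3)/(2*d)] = -4*d - 3/(2*d^2)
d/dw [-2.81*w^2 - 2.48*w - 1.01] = -5.62*w - 2.48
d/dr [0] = 0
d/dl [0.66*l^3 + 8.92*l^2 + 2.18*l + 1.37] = 1.98*l^2 + 17.84*l + 2.18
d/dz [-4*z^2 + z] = 1 - 8*z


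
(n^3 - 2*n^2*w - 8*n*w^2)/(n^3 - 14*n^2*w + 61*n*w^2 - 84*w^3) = n*(n + 2*w)/(n^2 - 10*n*w + 21*w^2)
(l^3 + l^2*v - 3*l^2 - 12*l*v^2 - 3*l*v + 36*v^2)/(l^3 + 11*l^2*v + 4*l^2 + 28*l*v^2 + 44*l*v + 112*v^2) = (l^2 - 3*l*v - 3*l + 9*v)/(l^2 + 7*l*v + 4*l + 28*v)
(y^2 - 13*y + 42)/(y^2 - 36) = (y - 7)/(y + 6)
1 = 1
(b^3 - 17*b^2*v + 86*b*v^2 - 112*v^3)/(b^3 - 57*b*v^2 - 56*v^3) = (b^2 - 9*b*v + 14*v^2)/(b^2 + 8*b*v + 7*v^2)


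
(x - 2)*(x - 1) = x^2 - 3*x + 2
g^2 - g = g*(g - 1)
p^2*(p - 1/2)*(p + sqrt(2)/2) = p^4 - p^3/2 + sqrt(2)*p^3/2 - sqrt(2)*p^2/4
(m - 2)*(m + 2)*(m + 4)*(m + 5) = m^4 + 9*m^3 + 16*m^2 - 36*m - 80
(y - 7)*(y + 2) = y^2 - 5*y - 14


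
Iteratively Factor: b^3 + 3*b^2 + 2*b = (b + 2)*(b^2 + b) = b*(b + 2)*(b + 1)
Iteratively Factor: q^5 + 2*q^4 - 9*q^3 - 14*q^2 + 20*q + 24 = (q - 2)*(q^4 + 4*q^3 - q^2 - 16*q - 12) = (q - 2)^2*(q^3 + 6*q^2 + 11*q + 6) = (q - 2)^2*(q + 1)*(q^2 + 5*q + 6) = (q - 2)^2*(q + 1)*(q + 2)*(q + 3)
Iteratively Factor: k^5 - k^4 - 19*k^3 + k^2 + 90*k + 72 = (k - 4)*(k^4 + 3*k^3 - 7*k^2 - 27*k - 18) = (k - 4)*(k + 3)*(k^3 - 7*k - 6) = (k - 4)*(k + 2)*(k + 3)*(k^2 - 2*k - 3) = (k - 4)*(k + 1)*(k + 2)*(k + 3)*(k - 3)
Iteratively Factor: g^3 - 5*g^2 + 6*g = (g - 2)*(g^2 - 3*g) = g*(g - 2)*(g - 3)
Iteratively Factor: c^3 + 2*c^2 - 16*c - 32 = (c + 4)*(c^2 - 2*c - 8) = (c + 2)*(c + 4)*(c - 4)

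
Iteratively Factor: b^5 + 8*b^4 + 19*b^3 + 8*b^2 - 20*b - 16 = (b - 1)*(b^4 + 9*b^3 + 28*b^2 + 36*b + 16) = (b - 1)*(b + 4)*(b^3 + 5*b^2 + 8*b + 4) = (b - 1)*(b + 1)*(b + 4)*(b^2 + 4*b + 4) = (b - 1)*(b + 1)*(b + 2)*(b + 4)*(b + 2)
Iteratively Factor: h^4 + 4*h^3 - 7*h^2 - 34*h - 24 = (h - 3)*(h^3 + 7*h^2 + 14*h + 8) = (h - 3)*(h + 2)*(h^2 + 5*h + 4) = (h - 3)*(h + 1)*(h + 2)*(h + 4)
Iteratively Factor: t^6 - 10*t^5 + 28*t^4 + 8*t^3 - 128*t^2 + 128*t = (t - 4)*(t^5 - 6*t^4 + 4*t^3 + 24*t^2 - 32*t) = (t - 4)*(t + 2)*(t^4 - 8*t^3 + 20*t^2 - 16*t) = t*(t - 4)*(t + 2)*(t^3 - 8*t^2 + 20*t - 16) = t*(t - 4)^2*(t + 2)*(t^2 - 4*t + 4) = t*(t - 4)^2*(t - 2)*(t + 2)*(t - 2)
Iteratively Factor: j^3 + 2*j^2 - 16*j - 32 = (j + 4)*(j^2 - 2*j - 8) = (j + 2)*(j + 4)*(j - 4)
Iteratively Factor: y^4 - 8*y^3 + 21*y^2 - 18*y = (y - 2)*(y^3 - 6*y^2 + 9*y) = y*(y - 2)*(y^2 - 6*y + 9) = y*(y - 3)*(y - 2)*(y - 3)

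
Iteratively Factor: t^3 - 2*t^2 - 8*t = (t - 4)*(t^2 + 2*t) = (t - 4)*(t + 2)*(t)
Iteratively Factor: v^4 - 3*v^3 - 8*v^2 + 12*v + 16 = (v + 2)*(v^3 - 5*v^2 + 2*v + 8) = (v - 4)*(v + 2)*(v^2 - v - 2) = (v - 4)*(v + 1)*(v + 2)*(v - 2)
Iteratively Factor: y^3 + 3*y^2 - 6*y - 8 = (y - 2)*(y^2 + 5*y + 4) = (y - 2)*(y + 4)*(y + 1)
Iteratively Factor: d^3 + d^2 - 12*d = (d + 4)*(d^2 - 3*d) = (d - 3)*(d + 4)*(d)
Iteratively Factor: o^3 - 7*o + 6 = (o - 2)*(o^2 + 2*o - 3) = (o - 2)*(o + 3)*(o - 1)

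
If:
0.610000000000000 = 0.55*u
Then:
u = 1.11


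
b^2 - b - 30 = (b - 6)*(b + 5)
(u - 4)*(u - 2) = u^2 - 6*u + 8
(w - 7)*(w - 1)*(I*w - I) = I*w^3 - 9*I*w^2 + 15*I*w - 7*I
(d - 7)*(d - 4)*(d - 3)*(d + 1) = d^4 - 13*d^3 + 47*d^2 - 23*d - 84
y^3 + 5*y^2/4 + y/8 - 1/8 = (y - 1/4)*(y + 1/2)*(y + 1)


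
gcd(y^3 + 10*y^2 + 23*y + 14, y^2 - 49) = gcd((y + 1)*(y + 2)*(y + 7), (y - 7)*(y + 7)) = y + 7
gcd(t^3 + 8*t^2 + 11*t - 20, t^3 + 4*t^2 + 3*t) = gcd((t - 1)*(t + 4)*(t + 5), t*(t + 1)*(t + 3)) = 1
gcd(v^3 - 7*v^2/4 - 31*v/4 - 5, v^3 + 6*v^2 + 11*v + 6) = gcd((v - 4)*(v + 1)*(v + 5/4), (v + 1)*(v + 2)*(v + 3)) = v + 1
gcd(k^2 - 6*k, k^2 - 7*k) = k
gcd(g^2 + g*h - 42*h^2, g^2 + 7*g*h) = g + 7*h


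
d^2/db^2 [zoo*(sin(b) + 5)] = zoo*sin(b)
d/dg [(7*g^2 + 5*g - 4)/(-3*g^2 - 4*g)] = (-13*g^2 - 24*g - 16)/(g^2*(9*g^2 + 24*g + 16))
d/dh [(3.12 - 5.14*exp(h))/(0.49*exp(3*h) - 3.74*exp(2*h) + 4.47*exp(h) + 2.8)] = (5.0372*exp(3*h) - 23.81*exp(2*h) + 23.3376*exp(h) - 28.3384)*exp(h)/(0.2401*exp(6*h) - 3.6652*exp(5*h) + 18.3682*exp(4*h) - 30.6916*exp(3*h) - 0.963100000000001*exp(2*h) + 25.032*exp(h) + 7.84)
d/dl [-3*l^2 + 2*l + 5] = 2 - 6*l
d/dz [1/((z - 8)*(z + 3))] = (5 - 2*z)/(z^4 - 10*z^3 - 23*z^2 + 240*z + 576)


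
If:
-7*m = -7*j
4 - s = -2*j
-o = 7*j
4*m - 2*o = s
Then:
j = 1/4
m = 1/4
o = -7/4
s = 9/2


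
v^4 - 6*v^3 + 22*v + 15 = (v - 5)*(v - 3)*(v + 1)^2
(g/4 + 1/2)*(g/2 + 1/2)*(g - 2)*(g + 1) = g^4/8 + g^3/4 - 3*g^2/8 - g - 1/2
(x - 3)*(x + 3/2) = x^2 - 3*x/2 - 9/2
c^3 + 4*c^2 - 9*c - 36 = (c - 3)*(c + 3)*(c + 4)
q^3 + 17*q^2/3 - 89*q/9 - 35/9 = (q - 5/3)*(q + 1/3)*(q + 7)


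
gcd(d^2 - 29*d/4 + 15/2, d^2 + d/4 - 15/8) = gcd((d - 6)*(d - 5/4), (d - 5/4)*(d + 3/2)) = d - 5/4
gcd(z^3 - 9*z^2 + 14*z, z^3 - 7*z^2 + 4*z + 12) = z - 2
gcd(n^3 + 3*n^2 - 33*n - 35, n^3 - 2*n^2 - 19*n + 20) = n - 5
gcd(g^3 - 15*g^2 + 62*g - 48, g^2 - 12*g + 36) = g - 6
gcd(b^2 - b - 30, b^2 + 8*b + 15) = b + 5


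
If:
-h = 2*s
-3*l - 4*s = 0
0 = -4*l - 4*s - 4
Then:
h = -6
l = -4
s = 3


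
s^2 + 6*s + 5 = (s + 1)*(s + 5)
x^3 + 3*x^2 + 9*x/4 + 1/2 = (x + 1/2)^2*(x + 2)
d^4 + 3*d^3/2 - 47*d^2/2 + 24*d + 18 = (d - 3)*(d - 2)*(d + 1/2)*(d + 6)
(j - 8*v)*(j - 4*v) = j^2 - 12*j*v + 32*v^2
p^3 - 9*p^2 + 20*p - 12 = (p - 6)*(p - 2)*(p - 1)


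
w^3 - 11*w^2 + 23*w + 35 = (w - 7)*(w - 5)*(w + 1)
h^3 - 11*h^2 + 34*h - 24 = (h - 6)*(h - 4)*(h - 1)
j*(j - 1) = j^2 - j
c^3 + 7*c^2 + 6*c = c*(c + 1)*(c + 6)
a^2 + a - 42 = (a - 6)*(a + 7)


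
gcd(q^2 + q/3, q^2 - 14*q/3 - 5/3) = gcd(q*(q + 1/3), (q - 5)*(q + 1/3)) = q + 1/3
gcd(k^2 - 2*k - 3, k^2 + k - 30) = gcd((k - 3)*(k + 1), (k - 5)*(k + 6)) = 1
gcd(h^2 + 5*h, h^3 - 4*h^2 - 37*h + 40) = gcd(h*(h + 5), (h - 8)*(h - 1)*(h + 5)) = h + 5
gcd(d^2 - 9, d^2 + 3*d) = d + 3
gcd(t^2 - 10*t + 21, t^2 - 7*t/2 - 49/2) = t - 7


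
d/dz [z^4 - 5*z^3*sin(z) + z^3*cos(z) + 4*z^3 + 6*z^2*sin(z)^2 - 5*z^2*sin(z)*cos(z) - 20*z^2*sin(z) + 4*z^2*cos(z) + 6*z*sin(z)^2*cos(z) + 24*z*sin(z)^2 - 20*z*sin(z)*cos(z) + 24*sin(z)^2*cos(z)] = -z^3*sin(z) - 5*z^3*cos(z) + 4*z^3 - 19*z^2*sin(z) + 6*z^2*sin(2*z) - 17*z^2*cos(z) - 5*z^2*cos(2*z) + 12*z^2 - 83*z*sin(z)/2 + 19*z*sin(2*z) + 9*z*sin(3*z)/2 + 8*z*cos(z) - 26*z*cos(2*z) + 6*z - 6*sin(z) - 10*sin(2*z) + 18*sin(3*z) + 3*cos(z)/2 - 12*cos(2*z) - 3*cos(3*z)/2 + 12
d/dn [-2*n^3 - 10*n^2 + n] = -6*n^2 - 20*n + 1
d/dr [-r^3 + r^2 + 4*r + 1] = -3*r^2 + 2*r + 4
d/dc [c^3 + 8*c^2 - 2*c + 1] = 3*c^2 + 16*c - 2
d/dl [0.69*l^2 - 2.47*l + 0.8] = 1.38*l - 2.47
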